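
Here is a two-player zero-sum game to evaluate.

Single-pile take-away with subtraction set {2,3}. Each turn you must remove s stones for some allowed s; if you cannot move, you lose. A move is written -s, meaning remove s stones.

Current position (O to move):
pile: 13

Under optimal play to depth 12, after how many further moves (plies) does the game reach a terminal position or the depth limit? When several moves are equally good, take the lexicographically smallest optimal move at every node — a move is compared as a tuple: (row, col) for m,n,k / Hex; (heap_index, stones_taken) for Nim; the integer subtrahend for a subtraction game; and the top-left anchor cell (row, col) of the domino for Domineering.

ply 1, O at 13 | -2=+1→11*; -3=+1→10
ply 2, X at 11 | -2=-1→9*; -3=-1→8
ply 3, O at 9 | -2=-1→7; -3=+1→6*
ply 4, X at 6 | -2=-1→4*; -3=-1→3
ply 5, O at 4 | -2=-1→2; -3=+1→1*
ply 6: 1 is terminal -1 (X); from 13 depth 12

PV length from [13]: 5 plies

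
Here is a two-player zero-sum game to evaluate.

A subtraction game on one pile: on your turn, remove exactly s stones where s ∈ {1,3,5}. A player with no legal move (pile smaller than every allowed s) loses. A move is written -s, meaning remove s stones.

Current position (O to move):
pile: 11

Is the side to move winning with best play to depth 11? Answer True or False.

O winning at [11]: True

p1 O@[11]: -1[10]+1* -3[8]+1 -5[6]+1
p2 X@[10]: -1[9]-1* -3[7]-1 -5[5]-1
p3 O@[9]: -1[8]+1* -3[6]+1 -5[4]+1
p4 X@[8]: -1[7]-1* -3[5]-1 -5[3]-1
p5 O@[7]: -1[6]+1* -3[4]+1 -5[2]+1
p6 X@[6]: -1[5]-1* -3[3]-1 -5[1]-1
p7 O@[5]: -1[4]+1* -3[2]+1 -5[0]+1
p8 X@[4]: -1[3]-1* -3[1]-1
p9 O@[3]: -1[2]+1* -3[0]+1
p10 X@[2]: -1[1]-1*
p11 O@[1]: -1[0]+1*
p12 X@[0] terminal -1; root [11] d11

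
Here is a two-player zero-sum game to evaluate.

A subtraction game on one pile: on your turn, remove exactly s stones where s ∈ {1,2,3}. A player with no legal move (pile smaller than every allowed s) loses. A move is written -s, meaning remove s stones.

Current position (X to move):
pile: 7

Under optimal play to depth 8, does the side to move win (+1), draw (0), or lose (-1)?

value(7, X) = +1

ply 1, X at 7 | -1=-1→6; -2=-1→5; -3=+1→4*
ply 2, O at 4 | -1=-1→3*; -2=-1→2; -3=-1→1
ply 3, X at 3 | -1=-1→2; -2=-1→1; -3=+1→0*
ply 4: 0 is terminal -1 (O); from 7 depth 8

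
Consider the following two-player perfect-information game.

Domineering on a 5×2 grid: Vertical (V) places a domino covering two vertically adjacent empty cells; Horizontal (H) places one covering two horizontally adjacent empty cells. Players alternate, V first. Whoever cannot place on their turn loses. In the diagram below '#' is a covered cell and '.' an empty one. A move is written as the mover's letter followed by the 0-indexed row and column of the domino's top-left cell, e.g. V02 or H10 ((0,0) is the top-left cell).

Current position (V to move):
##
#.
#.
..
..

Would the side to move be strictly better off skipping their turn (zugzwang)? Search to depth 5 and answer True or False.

zugzwang(##/#./#./../.., V) = False

ply 1, V at ##/#./#./../.. | V11=-1→##/##/##/../..; V21=-1→##/#./##/.#/..; V30=+1→##/#./#./#./#.*; V31=+1→##/#./#./.#/.#
ply 2: ##/#./#./#./#. is terminal -1 (H); from ##/#./#./../.. depth 5
pass branch (H moves first from the same position):
  | ply 1, H at ##/#./#./../.. | H30=+1→##/#./#./##/..*; H40=-1→##/#./#./../##
  | ply 2, V at ##/#./#./##/.. | V11=-1→##/##/##/##/..*
  | ply 3, H at ##/##/##/##/.. | H40=+1→##/##/##/##/##*
  | ply 4: ##/##/##/##/## is terminal -1 (V); from ##/#./#./../.. depth 5
V moving scores +1; V passing scores -1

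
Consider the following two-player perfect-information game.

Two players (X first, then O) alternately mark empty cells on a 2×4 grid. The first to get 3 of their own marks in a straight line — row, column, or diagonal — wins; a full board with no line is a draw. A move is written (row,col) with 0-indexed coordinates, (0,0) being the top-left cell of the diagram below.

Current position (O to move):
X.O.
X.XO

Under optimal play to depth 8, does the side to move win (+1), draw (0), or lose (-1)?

ply 1, O at X.O./X.XO | (0,1)=-1→XOO./X.XO; (0,3)=-1→X.OO/X.XO; (1,1)=+0→X.O./XOXO*
ply 2, X at X.O./XOXO | (0,1)=+0→XXO./XOXO*; (0,3)=+0→X.OX/XOXO
ply 3, O at XXO./XOXO | (0,3)=+0→XXOO/XOXO*
ply 4: XXOO/XOXO is terminal +0 (X); from X.O./X.XO depth 8

value(X.O./X.XO, O) = 0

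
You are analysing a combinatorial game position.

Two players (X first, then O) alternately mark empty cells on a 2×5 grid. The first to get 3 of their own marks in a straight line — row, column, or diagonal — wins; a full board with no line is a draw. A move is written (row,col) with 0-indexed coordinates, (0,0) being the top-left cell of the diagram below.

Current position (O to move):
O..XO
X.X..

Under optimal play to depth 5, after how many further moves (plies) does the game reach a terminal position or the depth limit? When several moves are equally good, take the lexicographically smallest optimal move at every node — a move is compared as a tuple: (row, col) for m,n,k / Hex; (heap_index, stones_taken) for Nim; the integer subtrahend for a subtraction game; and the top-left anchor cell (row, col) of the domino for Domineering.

p1 O@[O..XO/X.X..]: (0,1)[OO.XO/X.X..]-1 (0,2)[O.OXO/X.X..]-1 (1,1)[O..XO/XOX..]+0* (1,3)[O..XO/X.XO.]-1 (1,4)[O..XO/X.X.O]-1
p2 X@[O..XO/XOX..]: (0,1)[OX.XO/XOX..]+0* (0,2)[O.XXO/XOX..]+0 (1,3)[O..XO/XOXX.]+0 (1,4)[O..XO/XOX.X]+0
p3 O@[OX.XO/XOX..]: (0,2)[OXOXO/XOX..]+0* (1,3)[OX.XO/XOXO.]-1 (1,4)[OX.XO/XOX.O]-1
p4 X@[OXOXO/XOX..]: (1,3)[OXOXO/XOXX.]+0* (1,4)[OXOXO/XOX.X]+0
p5 O@[OXOXO/XOXX.]: (1,4)[OXOXO/XOXXO]+0*
p6 X@[OXOXO/XOXXO] terminal +0; root [O..XO/X.X..] d5

PV length from [O..XO/X.X..]: 5 plies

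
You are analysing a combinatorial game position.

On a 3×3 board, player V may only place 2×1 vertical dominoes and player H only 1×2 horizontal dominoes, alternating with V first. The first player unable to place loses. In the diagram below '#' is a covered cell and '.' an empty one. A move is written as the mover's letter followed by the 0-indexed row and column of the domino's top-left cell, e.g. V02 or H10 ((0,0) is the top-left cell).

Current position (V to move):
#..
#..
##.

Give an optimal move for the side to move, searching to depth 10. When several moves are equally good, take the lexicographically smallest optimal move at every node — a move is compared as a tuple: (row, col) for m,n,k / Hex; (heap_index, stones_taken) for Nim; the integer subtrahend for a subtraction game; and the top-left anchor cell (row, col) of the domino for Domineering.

V's best at [#../#../##.]: V01

p1 V@[#../#../##.]: V01[##./##./##.]+1* V02[#.#/#.#/##.]+1 V12[#../#.#/###]-1
p2 H@[##./##./##.] terminal -1; root [#../#../##.] d10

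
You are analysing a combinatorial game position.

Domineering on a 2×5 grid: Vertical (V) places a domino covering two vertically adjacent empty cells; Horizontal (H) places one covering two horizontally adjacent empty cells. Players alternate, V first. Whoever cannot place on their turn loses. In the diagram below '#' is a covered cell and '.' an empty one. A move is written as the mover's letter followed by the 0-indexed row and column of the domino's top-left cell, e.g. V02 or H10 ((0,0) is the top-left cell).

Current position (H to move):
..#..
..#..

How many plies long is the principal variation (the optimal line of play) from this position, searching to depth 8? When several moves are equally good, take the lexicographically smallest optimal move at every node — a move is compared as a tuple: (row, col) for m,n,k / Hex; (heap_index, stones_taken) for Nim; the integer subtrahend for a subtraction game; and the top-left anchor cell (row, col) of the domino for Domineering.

[..#../..#..] H move#1: H00:-1/###../..#..*, H03:-1/..###/..#.., H10:-1/..#../###.., H13:-1/..#../..###
[###../..#..] V move#2: V03:+1/####./..##.*, V04:+1/###.#/..#.#
[####./..##.] H move#3: H10:-1/####./####.*
[####./####.] V move#4: V04:+1/#####/#####*
[#####/#####] end (terminal -1, H#5); searched ..#../..#.. to 8

PV length from [..#../..#..]: 4 plies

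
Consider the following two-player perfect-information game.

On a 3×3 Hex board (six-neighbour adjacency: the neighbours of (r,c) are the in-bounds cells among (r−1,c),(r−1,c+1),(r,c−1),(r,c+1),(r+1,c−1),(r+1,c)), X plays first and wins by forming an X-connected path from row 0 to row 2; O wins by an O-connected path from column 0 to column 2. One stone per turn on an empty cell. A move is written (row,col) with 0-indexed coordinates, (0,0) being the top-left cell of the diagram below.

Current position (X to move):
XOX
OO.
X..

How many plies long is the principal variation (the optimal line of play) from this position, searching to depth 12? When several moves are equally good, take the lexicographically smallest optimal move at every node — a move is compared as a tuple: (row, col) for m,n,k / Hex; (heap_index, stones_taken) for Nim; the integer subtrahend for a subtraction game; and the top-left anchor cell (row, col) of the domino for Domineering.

PV length from [XOX/OO./X..]: 3 plies

p1 X@[XOX/OO./X..]: (1,2)[XOX/OOX/X..]+1* (2,1)[XOX/OO./XX.]-1 (2,2)[XOX/OO./X.X]-1
p2 O@[XOX/OOX/X..]: (2,1)[XOX/OOX/XO.]-1* (2,2)[XOX/OOX/X.O]-1
p3 X@[XOX/OOX/XO.]: (2,2)[XOX/OOX/XOX]+1*
p4 O@[XOX/OOX/XOX] terminal -1; root [XOX/OO./X..] d12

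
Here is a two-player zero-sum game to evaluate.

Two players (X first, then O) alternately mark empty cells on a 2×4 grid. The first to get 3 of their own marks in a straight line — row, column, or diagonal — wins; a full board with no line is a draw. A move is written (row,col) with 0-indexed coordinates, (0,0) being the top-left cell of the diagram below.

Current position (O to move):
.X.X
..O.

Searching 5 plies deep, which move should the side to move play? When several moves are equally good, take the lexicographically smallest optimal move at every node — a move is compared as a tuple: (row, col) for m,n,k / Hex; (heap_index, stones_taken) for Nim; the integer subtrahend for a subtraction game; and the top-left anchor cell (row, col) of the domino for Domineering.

O's best at [.X.X/..O.]: (0,2)

ply 1, O at .X.X/..O. | (0,0)=-1→OX.X/..O.; (0,2)=+0→.XOX/..O.*; (1,0)=-1→.X.X/O.O.; (1,1)=-1→.X.X/.OO.; (1,3)=-1→.X.X/..OO
ply 2, X at .XOX/..O. | (0,0)=-1→XXOX/..O.; (1,0)=+0→.XOX/X.O.*; (1,1)=+0→.XOX/.XO.; (1,3)=+0→.XOX/..OX
ply 3, O at .XOX/X.O. | (0,0)=+0→OXOX/X.O.*; (1,1)=+0→.XOX/XOO.; (1,3)=+0→.XOX/X.OO
ply 4, X at OXOX/X.O. | (1,1)=+0→OXOX/XXO.*; (1,3)=+0→OXOX/X.OX
ply 5, O at OXOX/XXO. | (1,3)=+0→OXOX/XXOO*
ply 6: OXOX/XXOO is terminal +0 (X); from .X.X/..O. depth 5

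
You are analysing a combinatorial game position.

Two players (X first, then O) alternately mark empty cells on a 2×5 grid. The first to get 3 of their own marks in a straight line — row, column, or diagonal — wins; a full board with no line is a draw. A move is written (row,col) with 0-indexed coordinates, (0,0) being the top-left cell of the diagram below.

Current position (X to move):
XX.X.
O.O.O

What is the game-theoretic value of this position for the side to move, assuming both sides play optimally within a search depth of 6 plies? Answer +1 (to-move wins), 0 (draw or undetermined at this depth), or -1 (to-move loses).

value(XX.X./O.O.O, X) = +1

p1 X@[XX.X./O.O.O]: (0,2)[XXXX./O.O.O]+1* (0,4)[XX.XX/O.O.O]-1 (1,1)[XX.X./OXO.O]-1 (1,3)[XX.X./O.OXO]-1
p2 O@[XXXX./O.O.O] terminal -1; root [XX.X./O.O.O] d6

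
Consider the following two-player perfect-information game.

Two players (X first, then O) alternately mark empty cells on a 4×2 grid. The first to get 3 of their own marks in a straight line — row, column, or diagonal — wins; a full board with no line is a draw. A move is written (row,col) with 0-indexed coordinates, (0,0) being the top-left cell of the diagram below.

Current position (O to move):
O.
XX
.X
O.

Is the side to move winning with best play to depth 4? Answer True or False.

[O./XX/.X/O.] O move#1: (0,1):-1/OO/XX/.X/O.*, (2,0):-1/O./XX/OX/O., (3,1):-1/O./XX/.X/OO
[OO/XX/.X/O.] X move#2: (2,0):+0/OO/XX/XX/O., (3,1):+1/OO/XX/.X/OX*
[OO/XX/.X/OX] end (terminal -1, O#3); searched O./XX/.X/O. to 4

O winning at [O./XX/.X/O.]: False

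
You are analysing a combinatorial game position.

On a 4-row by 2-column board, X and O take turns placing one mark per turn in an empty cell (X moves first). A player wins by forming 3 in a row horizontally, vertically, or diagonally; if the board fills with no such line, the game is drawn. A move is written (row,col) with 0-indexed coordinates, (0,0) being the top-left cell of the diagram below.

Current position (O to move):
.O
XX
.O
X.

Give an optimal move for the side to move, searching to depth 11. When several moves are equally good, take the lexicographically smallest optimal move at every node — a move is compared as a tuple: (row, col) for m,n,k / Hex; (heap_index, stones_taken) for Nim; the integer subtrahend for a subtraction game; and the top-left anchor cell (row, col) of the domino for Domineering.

O's best at [.O/XX/.O/X.]: (2,0)

ply 1, O at .O/XX/.O/X. | (0,0)=-1→OO/XX/.O/X.; (2,0)=+0→.O/XX/OO/X.*; (3,1)=-1→.O/XX/.O/XO
ply 2, X at .O/XX/OO/X. | (0,0)=+0→XO/XX/OO/X.*; (3,1)=+0→.O/XX/OO/XX
ply 3, O at XO/XX/OO/X. | (3,1)=+0→XO/XX/OO/XO*
ply 4: XO/XX/OO/XO is terminal +0 (X); from .O/XX/.O/X. depth 11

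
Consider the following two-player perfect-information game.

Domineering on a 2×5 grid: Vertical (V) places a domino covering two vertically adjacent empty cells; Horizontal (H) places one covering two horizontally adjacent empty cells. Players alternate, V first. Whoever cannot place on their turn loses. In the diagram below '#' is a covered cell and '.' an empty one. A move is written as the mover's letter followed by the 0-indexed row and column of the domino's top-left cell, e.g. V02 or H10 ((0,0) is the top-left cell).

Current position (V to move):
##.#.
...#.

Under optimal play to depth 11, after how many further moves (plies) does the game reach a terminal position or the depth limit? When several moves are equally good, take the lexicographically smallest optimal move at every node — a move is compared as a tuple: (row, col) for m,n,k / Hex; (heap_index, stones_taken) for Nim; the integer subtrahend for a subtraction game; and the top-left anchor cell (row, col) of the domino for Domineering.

p1 V@[##.#./...#.]: V02[####./..##.]+1* V04[##.##/...##]-1
p2 H@[####./..##.]: H10[####./####.]-1*
p3 V@[####./####.]: V04[#####/#####]+1*
p4 H@[#####/#####] terminal -1; root [##.#./...#.] d11

PV length from [##.#./...#.]: 3 plies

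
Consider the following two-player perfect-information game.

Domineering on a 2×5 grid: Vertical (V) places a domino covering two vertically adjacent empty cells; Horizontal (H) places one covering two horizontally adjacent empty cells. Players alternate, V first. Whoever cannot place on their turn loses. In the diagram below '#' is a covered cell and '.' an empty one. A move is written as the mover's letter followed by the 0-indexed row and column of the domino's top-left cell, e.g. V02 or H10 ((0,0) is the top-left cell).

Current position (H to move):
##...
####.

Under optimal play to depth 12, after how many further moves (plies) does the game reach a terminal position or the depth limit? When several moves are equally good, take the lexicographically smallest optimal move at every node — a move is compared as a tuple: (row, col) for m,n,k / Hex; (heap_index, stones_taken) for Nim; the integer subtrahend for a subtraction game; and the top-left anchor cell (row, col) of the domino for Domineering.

PV length from [##.../####.]: 1 ply

ply 1, H at ##.../####. | H02=-1→####./####.; H03=+1→##.##/####.*
ply 2: ##.##/####. is terminal -1 (V); from ##.../####. depth 12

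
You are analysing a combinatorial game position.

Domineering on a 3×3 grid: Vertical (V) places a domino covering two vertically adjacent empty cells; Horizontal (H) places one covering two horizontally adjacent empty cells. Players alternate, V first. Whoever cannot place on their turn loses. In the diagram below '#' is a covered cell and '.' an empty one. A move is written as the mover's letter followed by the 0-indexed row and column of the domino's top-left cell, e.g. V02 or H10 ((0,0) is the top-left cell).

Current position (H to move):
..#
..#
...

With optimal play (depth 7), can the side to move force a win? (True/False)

H winning at [..#/..#/...]: True

[..#/..#/...] H move#1: H00:-1/###/..#/..., H10:+1/..#/###/...*, H20:-1/..#/..#/##., H21:-1/..#/..#/.##
[..#/###/...] end (terminal -1, V#2); searched ..#/..#/... to 7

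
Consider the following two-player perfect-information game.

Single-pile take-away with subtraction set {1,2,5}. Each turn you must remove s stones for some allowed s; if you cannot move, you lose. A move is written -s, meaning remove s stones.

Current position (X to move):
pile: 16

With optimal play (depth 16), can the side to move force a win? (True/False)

ply 1, X at 16 | -1=+1→15*; -2=-1→14; -5=-1→11
ply 2, O at 15 | -1=-1→14*; -2=-1→13; -5=-1→10
ply 3, X at 14 | -1=-1→13; -2=+1→12*; -5=+1→9
ply 4, O at 12 | -1=-1→11*; -2=-1→10; -5=-1→7
ply 5, X at 11 | -1=-1→10; -2=+1→9*; -5=+1→6
ply 6, O at 9 | -1=-1→8*; -2=-1→7; -5=-1→4
ply 7, X at 8 | -1=-1→7; -2=+1→6*; -5=+1→3
ply 8, O at 6 | -1=-1→5*; -2=-1→4; -5=-1→1
ply 9, X at 5 | -1=-1→4; -2=+1→3*; -5=+1→0
ply 10, O at 3 | -1=-1→2*; -2=-1→1
ply 11, X at 2 | -1=-1→1; -2=+1→0*
ply 12: 0 is terminal -1 (O); from 16 depth 16

X winning at [16]: True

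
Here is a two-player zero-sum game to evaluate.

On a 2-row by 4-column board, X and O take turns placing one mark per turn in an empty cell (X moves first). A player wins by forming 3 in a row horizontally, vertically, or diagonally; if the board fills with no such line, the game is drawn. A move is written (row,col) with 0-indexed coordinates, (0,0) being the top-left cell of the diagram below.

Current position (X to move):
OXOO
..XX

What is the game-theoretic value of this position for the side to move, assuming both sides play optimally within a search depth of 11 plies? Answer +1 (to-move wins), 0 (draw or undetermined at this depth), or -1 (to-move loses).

[OXOO/..XX] X move#1: (1,0):+0/OXOO/X.XX, (1,1):+1/OXOO/.XXX*
[OXOO/.XXX] end (terminal -1, O#2); searched OXOO/..XX to 11

value(OXOO/..XX, X) = +1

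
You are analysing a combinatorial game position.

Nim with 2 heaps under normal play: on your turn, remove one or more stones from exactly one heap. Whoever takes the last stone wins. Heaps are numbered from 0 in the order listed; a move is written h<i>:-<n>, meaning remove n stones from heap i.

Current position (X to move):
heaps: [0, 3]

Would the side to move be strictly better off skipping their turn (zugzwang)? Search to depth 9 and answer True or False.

zugzwang((0,3), X) = False

[(0,3)] X move#1: h1:-1:-1/(0,2), h1:-2:-1/(0,1), h1:-3:+1/(0,0)*
[(0,0)] end (terminal -1, O#2); searched (0,3) to 9
pass branch (O moves first from the same position):
  | [(0,3)] O move#1: h1:-1:-1/(0,2), h1:-2:-1/(0,1), h1:-3:+1/(0,0)*
  | [(0,0)] end (terminal -1, X#2); searched (0,3) to 9
X moving scores +1; X passing scores -1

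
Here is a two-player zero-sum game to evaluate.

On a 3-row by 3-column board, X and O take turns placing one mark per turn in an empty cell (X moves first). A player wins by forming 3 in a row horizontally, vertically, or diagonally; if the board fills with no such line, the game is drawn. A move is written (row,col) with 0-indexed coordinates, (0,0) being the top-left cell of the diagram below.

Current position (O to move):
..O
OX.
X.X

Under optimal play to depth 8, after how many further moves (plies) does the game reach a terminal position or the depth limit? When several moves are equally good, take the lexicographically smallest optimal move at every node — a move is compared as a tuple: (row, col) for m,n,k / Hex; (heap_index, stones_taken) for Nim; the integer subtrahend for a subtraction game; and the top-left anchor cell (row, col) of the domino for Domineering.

ply 1, O at ..O/OX./X.X | (0,0)=-1→O.O/OX./X.X*; (0,1)=-1→.OO/OX./X.X; (1,2)=-1→..O/OXO/X.X; (2,1)=-1→..O/OX./XOX
ply 2, X at O.O/OX./X.X | (0,1)=+0→OXO/OX./X.X; (1,2)=-1→O.O/OXX/X.X; (2,1)=+1→O.O/OX./XXX*
ply 3: O.O/OX./XXX is terminal -1 (O); from ..O/OX./X.X depth 8

PV length from [..O/OX./X.X]: 2 plies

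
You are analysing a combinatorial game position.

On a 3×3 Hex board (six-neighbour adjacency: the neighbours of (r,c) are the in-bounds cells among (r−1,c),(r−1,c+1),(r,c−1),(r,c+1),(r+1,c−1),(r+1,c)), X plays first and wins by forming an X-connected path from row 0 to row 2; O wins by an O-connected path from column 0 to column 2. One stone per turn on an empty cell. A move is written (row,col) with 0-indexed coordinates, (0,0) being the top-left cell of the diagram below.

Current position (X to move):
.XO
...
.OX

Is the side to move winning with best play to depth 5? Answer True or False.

[.XO/.../.OX] X move#1: (0,0):-1/XXO/.../.OX, (1,0):-1/.XO/X../.OX, (1,1):+1/.XO/.X./.OX*, (1,2):-1/.XO/..X/.OX, (2,0):+1/.XO/.../XOX
[.XO/.X./.OX] O move#2: (0,0):-1/OXO/.X./.OX*, (1,0):-1/.XO/OX./.OX, (1,2):-1/.XO/.XO/.OX, (2,0):-1/.XO/.X./OOX
[OXO/.X./.OX] X move#3: (1,0):+1/OXO/XX./.OX*, (1,2):+1/OXO/.XX/.OX, (2,0):+1/OXO/.X./XOX
[OXO/XX./.OX] O move#4: (1,2):-1/OXO/XXO/.OX*, (2,0):-1/OXO/XX./OOX
[OXO/XXO/.OX] X move#5: (2,0):+1/OXO/XXO/XOX*
[OXO/XXO/XOX] end (terminal -1, O#6); searched .XO/.../.OX to 5

X winning at [.XO/.../.OX]: True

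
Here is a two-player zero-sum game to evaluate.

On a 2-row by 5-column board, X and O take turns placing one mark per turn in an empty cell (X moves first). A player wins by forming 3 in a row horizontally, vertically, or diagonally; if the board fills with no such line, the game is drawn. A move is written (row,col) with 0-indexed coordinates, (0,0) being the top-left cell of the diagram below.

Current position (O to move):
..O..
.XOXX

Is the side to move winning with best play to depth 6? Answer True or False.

O winning at [..O../.XOXX]: True

[..O../.XOXX] O move#1: (0,0):+0/O.O../.XOXX, (0,1):+1/.OO../.XOXX*, (0,3):+1/..OO./.XOXX, (0,4):+0/..O.O/.XOXX, (1,0):+0/..O../OXOXX
[.OO../.XOXX] X move#2: (0,0):-1/XOO../.XOXX*, (0,3):-1/.OOX./.XOXX, (0,4):-1/.OO.X/.XOXX, (1,0):-1/.OO../XXOXX
[XOO../.XOXX] O move#3: (0,3):+1/XOOO./.XOXX*, (0,4):+0/XOO.O/.XOXX, (1,0):+0/XOO../OXOXX
[XOOO./.XOXX] end (terminal -1, X#4); searched ..O../.XOXX to 6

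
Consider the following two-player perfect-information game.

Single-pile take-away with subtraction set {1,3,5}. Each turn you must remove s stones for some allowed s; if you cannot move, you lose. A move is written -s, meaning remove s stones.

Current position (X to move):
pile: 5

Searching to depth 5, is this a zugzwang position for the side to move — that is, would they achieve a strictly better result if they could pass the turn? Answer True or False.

zugzwang(5, X) = False

p1 X@[5]: -1[4]+1* -3[2]+1 -5[0]+1
p2 O@[4]: -1[3]-1* -3[1]-1
p3 X@[3]: -1[2]+1* -3[0]+1
p4 O@[2]: -1[1]-1*
p5 X@[1]: -1[0]+1*
p6 O@[0] terminal -1; root [5] d5
if X skipped the turn, O would face:
~ p1 O@[5]: -1[4]+1* -3[2]+1 -5[0]+1
~ p2 X@[4]: -1[3]-1* -3[1]-1
~ p3 O@[3]: -1[2]+1* -3[0]+1
~ p4 X@[2]: -1[1]-1*
~ p5 O@[1]: -1[0]+1*
~ p6 X@[0] terminal -1; root [5] d5
compare (X): move=+1 vs pass=-1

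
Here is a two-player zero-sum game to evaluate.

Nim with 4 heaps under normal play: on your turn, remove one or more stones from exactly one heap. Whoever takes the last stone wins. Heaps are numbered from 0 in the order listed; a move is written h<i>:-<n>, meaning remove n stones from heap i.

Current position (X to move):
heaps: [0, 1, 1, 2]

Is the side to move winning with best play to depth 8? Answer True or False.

[(0,1,1,2)] X move#1: h1:-1:-1/(0,0,1,2), h2:-1:-1/(0,1,0,2), h3:-1:-1/(0,1,1,1), h3:-2:+1/(0,1,1,0)*
[(0,1,1,0)] O move#2: h1:-1:-1/(0,0,1,0)*, h2:-1:-1/(0,1,0,0)
[(0,0,1,0)] X move#3: h2:-1:+1/(0,0,0,0)*
[(0,0,0,0)] end (terminal -1, O#4); searched (0,1,1,2) to 8

X winning at [(0,1,1,2)]: True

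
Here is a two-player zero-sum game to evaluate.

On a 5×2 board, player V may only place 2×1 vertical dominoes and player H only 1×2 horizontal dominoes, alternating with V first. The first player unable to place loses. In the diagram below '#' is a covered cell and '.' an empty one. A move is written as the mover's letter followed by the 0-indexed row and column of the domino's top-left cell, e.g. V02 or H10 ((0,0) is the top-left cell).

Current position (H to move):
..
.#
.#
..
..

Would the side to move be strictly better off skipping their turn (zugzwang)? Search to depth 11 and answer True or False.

zugzwang(../.#/.#/../.., H) = False

ply 1, H at ../.#/.#/../.. | H00=-1→##/.#/.#/../..; H30=+1→../.#/.#/##/..*; H40=+1→../.#/.#/../##
ply 2, V at ../.#/.#/##/.. | V00=-1→#./##/.#/##/..*; V10=-1→../##/##/##/..
ply 3, H at #./##/.#/##/.. | H40=+1→#./##/.#/##/##*
ply 4: #./##/.#/##/## is terminal -1 (V); from ../.#/.#/../.. depth 11
if H skipped the turn, V would face:
~ ply 1, V at ../.#/.#/../.. | V00=-1→#./##/.#/../..; V10=-1→../##/##/../..; V20=+1→../.#/##/#./..*; V30=+1→../.#/.#/#./#.; V31=+1→../.#/.#/.#/.#
~ ply 2, H at ../.#/##/#./.. | H00=-1→##/.#/##/#./..*; H40=-1→../.#/##/#./##
~ ply 3, V at ##/.#/##/#./.. | V31=+1→##/.#/##/##/.#*
~ ply 4: ##/.#/##/##/.# is terminal -1 (H); from ../.#/.#/../.. depth 11
compare (H): move=+1 vs pass=-1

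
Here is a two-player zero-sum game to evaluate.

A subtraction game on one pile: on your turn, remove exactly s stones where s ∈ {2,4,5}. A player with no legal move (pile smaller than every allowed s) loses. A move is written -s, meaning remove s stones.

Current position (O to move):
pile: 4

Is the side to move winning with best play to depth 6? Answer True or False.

O winning at [4]: True

p1 O@[4]: -2[2]-1 -4[0]+1*
p2 X@[0] terminal -1; root [4] d6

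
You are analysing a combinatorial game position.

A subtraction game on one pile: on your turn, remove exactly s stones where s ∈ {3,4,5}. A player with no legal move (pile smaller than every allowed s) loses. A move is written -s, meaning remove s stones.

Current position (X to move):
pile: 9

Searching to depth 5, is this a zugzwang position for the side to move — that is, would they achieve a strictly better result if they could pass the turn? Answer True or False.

zugzwang(9, X) = True

p1 X@[9]: -3[6]-1* -4[5]-1 -5[4]-1
p2 O@[6]: -3[3]-1 -4[2]+1* -5[1]+1
p3 X@[2] terminal -1; root [9] d5
if X skipped the turn, O would face:
~ p1 O@[9]: -3[6]-1* -4[5]-1 -5[4]-1
~ p2 X@[6]: -3[3]-1 -4[2]+1* -5[1]+1
~ p3 O@[2] terminal -1; root [9] d5
compare (X): move=-1 vs pass=+1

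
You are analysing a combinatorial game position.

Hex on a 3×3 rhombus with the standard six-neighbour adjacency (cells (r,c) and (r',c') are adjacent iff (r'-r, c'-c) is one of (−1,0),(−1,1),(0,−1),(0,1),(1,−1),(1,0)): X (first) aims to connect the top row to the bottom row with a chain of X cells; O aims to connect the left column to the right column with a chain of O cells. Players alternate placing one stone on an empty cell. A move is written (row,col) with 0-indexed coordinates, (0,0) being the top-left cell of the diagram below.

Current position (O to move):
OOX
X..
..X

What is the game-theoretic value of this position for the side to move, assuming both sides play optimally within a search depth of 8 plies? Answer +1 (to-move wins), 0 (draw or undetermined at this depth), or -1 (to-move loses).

value(OOX/X../..X, O) = -1

ply 1, O at OOX/X../..X | (1,1)=-1→OOX/XO./..X*; (1,2)=-1→OOX/X.O/..X; (2,0)=-1→OOX/X../O.X; (2,1)=-1→OOX/X../.OX
ply 2, X at OOX/XO./..X | (1,2)=+1→OOX/XOX/..X*; (2,0)=-1→OOX/XO./X.X; (2,1)=-1→OOX/XO./.XX
ply 3: OOX/XOX/..X is terminal -1 (O); from OOX/X../..X depth 8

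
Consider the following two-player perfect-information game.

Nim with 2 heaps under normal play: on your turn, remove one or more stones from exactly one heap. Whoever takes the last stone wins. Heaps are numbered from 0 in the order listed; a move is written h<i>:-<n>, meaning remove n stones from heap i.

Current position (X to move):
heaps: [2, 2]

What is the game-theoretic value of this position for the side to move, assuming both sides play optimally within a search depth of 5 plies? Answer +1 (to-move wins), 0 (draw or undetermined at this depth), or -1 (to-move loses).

[(2,2)] X move#1: h0:-1:-1/(1,2)*, h0:-2:-1/(0,2), h1:-1:-1/(2,1), h1:-2:-1/(2,0)
[(1,2)] O move#2: h0:-1:-1/(0,2), h1:-1:+1/(1,1)*, h1:-2:-1/(1,0)
[(1,1)] X move#3: h0:-1:-1/(0,1)*, h1:-1:-1/(1,0)
[(0,1)] O move#4: h1:-1:+1/(0,0)*
[(0,0)] end (terminal -1, X#5); searched (2,2) to 5

value((2,2), X) = -1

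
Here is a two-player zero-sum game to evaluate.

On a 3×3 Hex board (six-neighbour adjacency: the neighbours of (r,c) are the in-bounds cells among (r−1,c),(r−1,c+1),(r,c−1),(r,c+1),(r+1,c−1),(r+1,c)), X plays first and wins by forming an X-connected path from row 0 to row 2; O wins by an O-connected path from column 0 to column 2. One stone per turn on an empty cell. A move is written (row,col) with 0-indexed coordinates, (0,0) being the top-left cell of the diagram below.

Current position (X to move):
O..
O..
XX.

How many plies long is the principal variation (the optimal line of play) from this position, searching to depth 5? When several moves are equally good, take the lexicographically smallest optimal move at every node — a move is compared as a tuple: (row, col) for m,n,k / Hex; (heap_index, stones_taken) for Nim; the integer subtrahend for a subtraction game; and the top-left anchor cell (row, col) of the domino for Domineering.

p1 X@[O../O../XX.]: (0,1)[OX./O../XX.]-1 (0,2)[O.X/O../XX.]+1* (1,1)[O../OX./XX.]+1 (1,2)[O../O.X/XX.]-1 (2,2)[O../O../XXX]-1
p2 O@[O.X/O../XX.]: (0,1)[OOX/O../XX.]-1* (1,1)[O.X/OO./XX.]-1 (1,2)[O.X/O.O/XX.]-1 (2,2)[O.X/O../XXO]-1
p3 X@[OOX/O../XX.]: (1,1)[OOX/OX./XX.]+1* (1,2)[OOX/O.X/XX.]+1 (2,2)[OOX/O../XXX]+1
p4 O@[OOX/OX./XX.] terminal -1; root [O../O../XX.] d5

PV length from [O../O../XX.]: 3 plies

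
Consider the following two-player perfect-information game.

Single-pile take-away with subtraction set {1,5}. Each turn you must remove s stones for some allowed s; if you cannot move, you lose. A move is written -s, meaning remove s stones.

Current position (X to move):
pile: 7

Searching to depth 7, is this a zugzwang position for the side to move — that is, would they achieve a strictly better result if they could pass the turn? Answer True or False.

ply 1, X at 7 | -1=+1→6*; -5=+1→2
ply 2, O at 6 | -1=-1→5*; -5=-1→1
ply 3, X at 5 | -1=+1→4*; -5=+1→0
ply 4, O at 4 | -1=-1→3*
ply 5, X at 3 | -1=+1→2*
ply 6, O at 2 | -1=-1→1*
ply 7, X at 1 | -1=+1→0*
ply 8: 0 is terminal -1 (O); from 7 depth 7
suppose X passes — search the same position with O to move:
pass> ply 1, O at 7 | -1=+1→6*; -5=+1→2
pass> ply 2, X at 6 | -1=-1→5*; -5=-1→1
pass> ply 3, O at 5 | -1=+1→4*; -5=+1→0
pass> ply 4, X at 4 | -1=-1→3*
pass> ply 5, O at 3 | -1=+1→2*
pass> ply 6, X at 2 | -1=-1→1*
pass> ply 7, O at 1 | -1=+1→0*
pass> ply 8: 0 is terminal -1 (X); from 7 depth 7
for X: play +1, pass -1

zugzwang(7, X) = False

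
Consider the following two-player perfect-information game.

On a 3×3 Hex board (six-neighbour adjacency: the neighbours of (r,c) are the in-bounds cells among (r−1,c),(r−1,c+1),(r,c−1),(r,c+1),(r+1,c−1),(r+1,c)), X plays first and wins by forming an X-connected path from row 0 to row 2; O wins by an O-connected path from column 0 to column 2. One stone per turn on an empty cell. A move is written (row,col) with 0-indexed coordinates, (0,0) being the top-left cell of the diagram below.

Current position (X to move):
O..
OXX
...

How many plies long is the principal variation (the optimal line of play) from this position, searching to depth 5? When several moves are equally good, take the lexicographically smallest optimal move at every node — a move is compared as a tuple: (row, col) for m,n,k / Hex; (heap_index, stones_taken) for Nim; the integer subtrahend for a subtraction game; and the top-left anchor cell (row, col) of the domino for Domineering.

PV length from [O../OXX/...]: 3 plies

p1 X@[O../OXX/...]: (0,1)[OX./OXX/...]+1* (0,2)[O.X/OXX/...]+1 (2,0)[O../OXX/X..]+1 (2,1)[O../OXX/.X.]+1 (2,2)[O../OXX/..X]+1
p2 O@[OX./OXX/...]: (0,2)[OXO/OXX/...]-1* (2,0)[OX./OXX/O..]-1 (2,1)[OX./OXX/.O.]-1 (2,2)[OX./OXX/..O]-1
p3 X@[OXO/OXX/...]: (2,0)[OXO/OXX/X..]+1* (2,1)[OXO/OXX/.X.]+1 (2,2)[OXO/OXX/..X]+1
p4 O@[OXO/OXX/X..] terminal -1; root [O../OXX/...] d5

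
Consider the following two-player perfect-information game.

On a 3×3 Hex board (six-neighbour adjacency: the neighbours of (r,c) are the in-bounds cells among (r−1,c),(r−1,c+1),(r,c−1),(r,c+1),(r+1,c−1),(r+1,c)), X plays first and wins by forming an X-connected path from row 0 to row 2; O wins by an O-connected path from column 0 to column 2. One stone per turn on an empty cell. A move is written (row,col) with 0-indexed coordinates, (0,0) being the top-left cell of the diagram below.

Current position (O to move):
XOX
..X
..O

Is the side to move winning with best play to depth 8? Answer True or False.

O winning at [XOX/..X/..O]: False

[XOX/..X/..O] O move#1: (1,0):-1/XOX/O.X/..O*, (1,1):-1/XOX/.OX/..O, (2,0):-1/XOX/..X/O.O, (2,1):-1/XOX/..X/.OO
[XOX/O.X/..O] X move#2: (1,1):+1/XOX/OXX/..O*, (2,0):+1/XOX/O.X/X.O, (2,1):+1/XOX/O.X/.XO
[XOX/OXX/..O] O move#3: (2,0):-1/XOX/OXX/O.O*, (2,1):-1/XOX/OXX/.OO
[XOX/OXX/O.O] X move#4: (2,1):+1/XOX/OXX/OXO*
[XOX/OXX/OXO] end (terminal -1, O#5); searched XOX/..X/..O to 8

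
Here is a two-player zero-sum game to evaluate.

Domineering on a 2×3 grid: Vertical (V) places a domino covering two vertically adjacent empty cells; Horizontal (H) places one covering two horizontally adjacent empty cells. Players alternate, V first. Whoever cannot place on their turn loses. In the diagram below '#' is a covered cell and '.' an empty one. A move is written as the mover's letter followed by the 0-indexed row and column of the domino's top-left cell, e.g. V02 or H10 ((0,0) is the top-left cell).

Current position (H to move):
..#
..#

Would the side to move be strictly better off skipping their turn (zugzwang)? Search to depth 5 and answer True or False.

p1 H@[..#/..#]: H00[###/..#]+1* H10[..#/###]+1
p2 V@[###/..#] terminal -1; root [..#/..#] d5
pass branch (V moves first from the same position):
  | p1 V@[..#/..#]: V00[#.#/#.#]+1* V01[.##/.##]+1
  | p2 H@[#.#/#.#] terminal -1; root [..#/..#] d5
H moving scores +1; H passing scores -1

zugzwang(..#/..#, H) = False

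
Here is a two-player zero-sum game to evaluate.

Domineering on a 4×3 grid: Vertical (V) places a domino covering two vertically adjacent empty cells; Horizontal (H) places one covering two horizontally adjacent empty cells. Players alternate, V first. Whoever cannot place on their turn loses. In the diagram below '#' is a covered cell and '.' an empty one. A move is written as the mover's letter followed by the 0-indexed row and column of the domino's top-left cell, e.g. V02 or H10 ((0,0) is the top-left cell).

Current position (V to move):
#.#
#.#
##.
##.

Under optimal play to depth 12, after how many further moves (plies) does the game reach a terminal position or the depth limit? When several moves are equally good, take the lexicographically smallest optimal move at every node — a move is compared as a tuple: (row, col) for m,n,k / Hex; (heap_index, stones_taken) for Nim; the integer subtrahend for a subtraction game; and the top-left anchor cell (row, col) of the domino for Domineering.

PV length from [#.#/#.#/##./##.]: 1 ply

ply 1, V at #.#/#.#/##./##. | V01=+1→###/###/##./##.*; V22=+1→#.#/#.#/###/###
ply 2: ###/###/##./##. is terminal -1 (H); from #.#/#.#/##./##. depth 12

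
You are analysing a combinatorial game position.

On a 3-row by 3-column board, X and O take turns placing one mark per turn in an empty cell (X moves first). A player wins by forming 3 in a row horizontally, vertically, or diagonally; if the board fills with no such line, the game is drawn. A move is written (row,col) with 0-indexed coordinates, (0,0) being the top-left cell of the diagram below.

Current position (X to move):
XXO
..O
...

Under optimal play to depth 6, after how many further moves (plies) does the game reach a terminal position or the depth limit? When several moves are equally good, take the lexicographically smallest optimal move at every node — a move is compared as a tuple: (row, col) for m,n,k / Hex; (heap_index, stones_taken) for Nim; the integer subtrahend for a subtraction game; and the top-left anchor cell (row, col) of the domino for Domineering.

PV length from [XXO/..O/...]: 4 plies

ply 1, X at XXO/..O/... | (1,0)=-1→XXO/X.O/...*; (1,1)=-1→XXO/.XO/...; (2,0)=-1→XXO/..O/X..; (2,1)=-1→XXO/..O/.X.; (2,2)=-1→XXO/..O/..X
ply 2, O at XXO/X.O/... | (1,1)=-1→XXO/XOO/...; (2,0)=+1→XXO/X.O/O..*; (2,1)=-1→XXO/X.O/.O.; (2,2)=+1→XXO/X.O/..O
ply 3, X at XXO/X.O/O.. | (1,1)=-1→XXO/XXO/O..*; (2,1)=-1→XXO/X.O/OX.; (2,2)=-1→XXO/X.O/O.X
ply 4, O at XXO/XXO/O.. | (2,1)=-1→XXO/XXO/OO.; (2,2)=+1→XXO/XXO/O.O*
ply 5: XXO/XXO/O.O is terminal -1 (X); from XXO/..O/... depth 6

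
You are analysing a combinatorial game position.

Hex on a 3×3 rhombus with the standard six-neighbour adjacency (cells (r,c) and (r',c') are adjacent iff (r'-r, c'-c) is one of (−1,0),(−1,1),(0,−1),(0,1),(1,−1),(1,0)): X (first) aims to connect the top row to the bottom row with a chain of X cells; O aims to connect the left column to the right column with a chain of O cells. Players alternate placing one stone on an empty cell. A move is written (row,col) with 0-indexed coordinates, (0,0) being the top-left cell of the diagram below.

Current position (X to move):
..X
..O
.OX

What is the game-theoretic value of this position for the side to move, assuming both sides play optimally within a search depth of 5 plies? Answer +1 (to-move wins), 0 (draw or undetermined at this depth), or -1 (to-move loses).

value(..X/..O/.OX, X) = +1

p1 X@[..X/..O/.OX]: (0,0)[X.X/..O/.OX]-1 (0,1)[.XX/..O/.OX]-1 (1,0)[..X/X.O/.OX]-1 (1,1)[..X/.XO/.OX]-1 (2,0)[..X/..O/XOX]+1*
p2 O@[..X/..O/XOX]: (0,0)[O.X/..O/XOX]-1* (0,1)[.OX/..O/XOX]-1 (1,0)[..X/O.O/XOX]-1 (1,1)[..X/.OO/XOX]-1
p3 X@[O.X/..O/XOX]: (0,1)[OXX/..O/XOX]+1* (1,0)[O.X/X.O/XOX]+1 (1,1)[O.X/.XO/XOX]+1
p4 O@[OXX/..O/XOX]: (1,0)[OXX/O.O/XOX]-1* (1,1)[OXX/.OO/XOX]-1
p5 X@[OXX/O.O/XOX]: (1,1)[OXX/OXO/XOX]+1*
p6 O@[OXX/OXO/XOX] terminal -1; root [..X/..O/.OX] d5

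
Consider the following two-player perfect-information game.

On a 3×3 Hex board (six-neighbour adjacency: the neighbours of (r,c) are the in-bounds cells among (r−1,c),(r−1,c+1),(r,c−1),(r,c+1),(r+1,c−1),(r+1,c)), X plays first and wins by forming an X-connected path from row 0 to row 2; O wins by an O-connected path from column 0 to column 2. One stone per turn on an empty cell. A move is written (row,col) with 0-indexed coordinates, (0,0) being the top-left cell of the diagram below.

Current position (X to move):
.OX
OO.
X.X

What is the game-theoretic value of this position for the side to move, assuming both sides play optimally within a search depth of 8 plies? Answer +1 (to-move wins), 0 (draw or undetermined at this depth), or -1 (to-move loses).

ply 1, X at .OX/OO./X.X | (0,0)=-1→XOX/OO./X.X; (1,2)=+1→.OX/OOX/X.X*; (2,1)=-1→.OX/OO./XXX
ply 2: .OX/OOX/X.X is terminal -1 (O); from .OX/OO./X.X depth 8

value(.OX/OO./X.X, X) = +1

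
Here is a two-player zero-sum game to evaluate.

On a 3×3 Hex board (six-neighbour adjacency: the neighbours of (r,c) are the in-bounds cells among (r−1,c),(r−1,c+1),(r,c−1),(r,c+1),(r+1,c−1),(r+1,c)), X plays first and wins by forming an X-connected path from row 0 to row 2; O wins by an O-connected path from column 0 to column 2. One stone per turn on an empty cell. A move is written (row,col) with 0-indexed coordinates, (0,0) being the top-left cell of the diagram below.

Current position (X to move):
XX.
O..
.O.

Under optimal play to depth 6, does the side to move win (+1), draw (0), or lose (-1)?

value(XX./O../.O., X) = -1

ply 1, X at XX./O../.O. | (0,2)=-1→XXX/O../.O.*; (1,1)=-1→XX./OX./.O.; (1,2)=-1→XX./O.X/.O.; (2,0)=-1→XX./O../XO.; (2,2)=-1→XX./O../.OX
ply 2, O at XXX/O../.O. | (1,1)=+1→XXX/OO./.O.*; (1,2)=+1→XXX/O.O/.O.; (2,0)=+1→XXX/O../OO.; (2,2)=+1→XXX/O../.OO
ply 3, X at XXX/OO./.O. | (1,2)=-1→XXX/OOX/.O.*; (2,0)=-1→XXX/OO./XO.; (2,2)=-1→XXX/OO./.OX
ply 4, O at XXX/OOX/.O. | (2,0)=-1→XXX/OOX/OO.; (2,2)=+1→XXX/OOX/.OO*
ply 5: XXX/OOX/.OO is terminal -1 (X); from XX./O../.O. depth 6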